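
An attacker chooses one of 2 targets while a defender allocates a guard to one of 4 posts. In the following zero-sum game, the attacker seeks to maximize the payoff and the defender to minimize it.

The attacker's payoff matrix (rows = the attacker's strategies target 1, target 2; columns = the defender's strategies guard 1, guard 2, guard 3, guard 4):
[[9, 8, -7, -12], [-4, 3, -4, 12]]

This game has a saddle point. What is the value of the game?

Row minima: -12, -4 → the attacker's maximin is -4.
Column maxima: 9, 8, -4, 12 → the defender's minimax is -4.
They coincide at (target 2, guard 3), so the value is -4.

-4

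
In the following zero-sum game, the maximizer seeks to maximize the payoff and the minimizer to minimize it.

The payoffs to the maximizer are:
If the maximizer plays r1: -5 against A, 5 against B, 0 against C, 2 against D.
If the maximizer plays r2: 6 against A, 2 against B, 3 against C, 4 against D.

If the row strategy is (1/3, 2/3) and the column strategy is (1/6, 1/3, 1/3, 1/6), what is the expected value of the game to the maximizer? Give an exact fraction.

Against (1/6, 1/3, 1/3, 1/6), each row's expected payoff is r1: 7/6; r2: 10/3.
Taking the (1/3, 2/3)-weighted average: (1/3)·(7/6) + (2/3)·(10/3) = 47/18.

47/18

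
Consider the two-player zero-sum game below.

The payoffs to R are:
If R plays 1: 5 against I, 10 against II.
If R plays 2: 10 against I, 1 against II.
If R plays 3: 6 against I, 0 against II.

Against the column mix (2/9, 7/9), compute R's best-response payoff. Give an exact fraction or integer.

1: (5)·(2/9) + (10)·(7/9) = 80/9.
2: (10)·(2/9) + (1)·(7/9) = 3.
3: (6)·(2/9) + (0)·(7/9) = 4/3.
The best pure response is 1 with expected payoff 80/9.

80/9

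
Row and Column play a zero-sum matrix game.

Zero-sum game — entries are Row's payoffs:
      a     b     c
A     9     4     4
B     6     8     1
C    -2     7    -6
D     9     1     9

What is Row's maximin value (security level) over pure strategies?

The worst-case payoff for each row is A: 4, B: 1, C: -6, D: 1.
The best of these is 4.

4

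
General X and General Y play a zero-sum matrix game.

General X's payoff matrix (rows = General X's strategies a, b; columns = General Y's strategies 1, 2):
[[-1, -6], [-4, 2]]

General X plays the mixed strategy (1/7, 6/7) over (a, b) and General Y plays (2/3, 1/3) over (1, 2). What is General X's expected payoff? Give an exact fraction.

Against (2/3, 1/3), each row's expected payoff is a: -8/3; b: -2.
Taking the (1/7, 6/7)-weighted average: (1/7)·(-8/3) + (6/7)·(-2) = -44/21.

-44/21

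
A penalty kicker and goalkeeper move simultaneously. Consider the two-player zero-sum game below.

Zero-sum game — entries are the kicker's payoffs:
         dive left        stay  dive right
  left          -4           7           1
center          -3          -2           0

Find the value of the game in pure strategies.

-3

Row minima: -4, -3 → the kicker's maximin is -3.
Column maxima: -3, 7, 1 → the goalkeeper's minimax is -3.
They coincide at (center, dive left), so the value is -3.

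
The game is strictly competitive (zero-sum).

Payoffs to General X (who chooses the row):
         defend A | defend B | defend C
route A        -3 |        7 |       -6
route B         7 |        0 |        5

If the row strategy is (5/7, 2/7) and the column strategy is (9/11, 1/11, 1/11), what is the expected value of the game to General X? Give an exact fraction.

6/77

Against (9/11, 1/11, 1/11), each row's expected payoff is route A: -26/11; route B: 68/11.
Taking the (5/7, 2/7)-weighted average: (5/7)·(-26/11) + (2/7)·(68/11) = 6/77.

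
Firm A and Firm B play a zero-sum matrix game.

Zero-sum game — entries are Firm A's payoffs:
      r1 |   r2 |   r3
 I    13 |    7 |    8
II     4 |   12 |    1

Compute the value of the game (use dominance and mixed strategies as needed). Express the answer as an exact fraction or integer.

Column r1 is strictly dominated by r3 for Firm B (it gives Firm A more in every row).
The remaining 2×2 game on (I, II) × (r2, r3) has no saddle point. Let Firm A play I with probability p; indifference gives 7p + 12(1−p) = 8p + (1−p), so p = 11/12.
Similarly Firm B's optimal q on r2 is 7/12, and the value is 7·(7/12) + (8)·(5/12) = 89/12.

89/12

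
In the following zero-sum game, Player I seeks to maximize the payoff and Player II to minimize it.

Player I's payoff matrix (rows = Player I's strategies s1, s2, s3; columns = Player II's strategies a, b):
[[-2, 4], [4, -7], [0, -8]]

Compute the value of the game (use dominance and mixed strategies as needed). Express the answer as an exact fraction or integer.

2/17

Row s3 is strictly dominated by row s2, so Player I never plays it.
The remaining 2×2 game on (s1, s2) × (a, b) has no saddle point. Let Player I play s1 with probability p; indifference gives −2p + 4(1−p) = 4p − 7(1−p), so p = 11/17.
Similarly Player II's optimal q on a is 11/17, and the value is -2·(11/17) + (4)·(6/17) = 2/17.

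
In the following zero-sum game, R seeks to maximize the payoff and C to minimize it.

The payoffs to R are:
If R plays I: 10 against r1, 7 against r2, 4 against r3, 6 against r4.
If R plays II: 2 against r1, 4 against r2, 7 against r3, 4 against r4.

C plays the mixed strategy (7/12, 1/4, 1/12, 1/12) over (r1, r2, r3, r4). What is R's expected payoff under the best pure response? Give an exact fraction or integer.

I: (10)·(7/12) + (7)·(1/4) + (4)·(1/12) + (6)·(1/12) = 101/12.
II: (2)·(7/12) + (4)·(1/4) + (7)·(1/12) + (4)·(1/12) = 37/12.
The best pure response is I with expected payoff 101/12.

101/12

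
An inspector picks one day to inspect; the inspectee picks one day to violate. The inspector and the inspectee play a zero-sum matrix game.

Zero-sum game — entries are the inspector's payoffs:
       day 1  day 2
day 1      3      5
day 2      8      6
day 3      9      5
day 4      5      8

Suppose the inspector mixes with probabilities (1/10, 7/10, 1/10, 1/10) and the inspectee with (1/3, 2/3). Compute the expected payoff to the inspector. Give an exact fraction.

193/30

Against (1/3, 2/3), each row's expected payoff is day 1: 13/3; day 2: 20/3; day 3: 19/3; day 4: 7.
Taking the (1/10, 7/10, 1/10, 1/10)-weighted average: (1/10)·(13/3) + (7/10)·(20/3) + (1/10)·(19/3) + (1/10)·(7) = 193/30.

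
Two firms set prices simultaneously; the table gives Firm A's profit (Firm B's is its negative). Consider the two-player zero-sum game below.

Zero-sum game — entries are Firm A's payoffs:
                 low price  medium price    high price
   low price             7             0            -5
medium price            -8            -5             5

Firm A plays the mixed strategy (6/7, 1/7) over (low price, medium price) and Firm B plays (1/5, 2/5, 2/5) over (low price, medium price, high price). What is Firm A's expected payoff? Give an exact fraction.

Against (1/5, 2/5, 2/5), each row's expected payoff is low price: -3/5; medium price: -8/5.
Taking the (6/7, 1/7)-weighted average: (6/7)·(-3/5) + (1/7)·(-8/5) = -26/35.

-26/35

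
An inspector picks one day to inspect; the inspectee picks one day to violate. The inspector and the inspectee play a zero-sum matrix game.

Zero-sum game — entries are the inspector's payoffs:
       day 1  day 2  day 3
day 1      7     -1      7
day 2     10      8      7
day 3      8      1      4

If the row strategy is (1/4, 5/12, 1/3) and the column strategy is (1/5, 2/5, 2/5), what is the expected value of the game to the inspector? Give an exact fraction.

Against (1/5, 2/5, 2/5), each row's expected payoff is day 1: 19/5; day 2: 8; day 3: 18/5.
Taking the (1/4, 5/12, 1/3)-weighted average: (1/4)·(19/5) + (5/12)·(8) + (1/3)·(18/5) = 329/60.

329/60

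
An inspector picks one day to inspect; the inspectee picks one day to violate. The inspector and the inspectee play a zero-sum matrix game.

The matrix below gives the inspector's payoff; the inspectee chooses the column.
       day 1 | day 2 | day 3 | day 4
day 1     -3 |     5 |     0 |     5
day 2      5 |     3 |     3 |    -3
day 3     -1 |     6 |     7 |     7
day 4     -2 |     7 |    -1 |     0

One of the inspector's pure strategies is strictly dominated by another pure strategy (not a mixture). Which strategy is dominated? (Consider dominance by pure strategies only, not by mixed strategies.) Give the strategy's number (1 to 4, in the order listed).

Compare day 1 with day 3: -1 > -3, 6 > 5, 7 > 0, 7 > 5.
So day 3 strictly dominates day 1 for the inspector; day 1 is strictly dominated.

1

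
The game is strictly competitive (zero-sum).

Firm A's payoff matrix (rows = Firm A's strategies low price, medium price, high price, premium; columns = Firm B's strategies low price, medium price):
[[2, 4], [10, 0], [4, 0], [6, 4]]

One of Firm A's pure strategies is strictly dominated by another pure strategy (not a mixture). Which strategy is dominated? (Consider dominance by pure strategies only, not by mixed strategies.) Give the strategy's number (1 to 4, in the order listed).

Compare high price with premium: 6 > 4, 4 > 0.
So premium strictly dominates high price for Firm A; high price is strictly dominated.

3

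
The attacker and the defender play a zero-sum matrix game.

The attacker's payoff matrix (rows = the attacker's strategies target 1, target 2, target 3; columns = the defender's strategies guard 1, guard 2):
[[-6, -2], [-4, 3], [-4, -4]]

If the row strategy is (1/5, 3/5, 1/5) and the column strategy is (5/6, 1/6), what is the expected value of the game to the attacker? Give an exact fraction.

-107/30

Against (5/6, 1/6), each row's expected payoff is target 1: -16/3; target 2: -17/6; target 3: -4.
Taking the (1/5, 3/5, 1/5)-weighted average: (1/5)·(-16/3) + (3/5)·(-17/6) + (1/5)·(-4) = -107/30.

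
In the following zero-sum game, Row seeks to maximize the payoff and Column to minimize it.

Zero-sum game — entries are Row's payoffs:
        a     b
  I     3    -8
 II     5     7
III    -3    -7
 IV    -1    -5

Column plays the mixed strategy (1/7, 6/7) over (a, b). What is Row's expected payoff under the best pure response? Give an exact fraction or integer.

47/7

I: (3)·(1/7) + (-8)·(6/7) = -45/7.
II: (5)·(1/7) + (7)·(6/7) = 47/7.
III: (-3)·(1/7) + (-7)·(6/7) = -45/7.
IV: (-1)·(1/7) + (-5)·(6/7) = -31/7.
The best pure response is II with expected payoff 47/7.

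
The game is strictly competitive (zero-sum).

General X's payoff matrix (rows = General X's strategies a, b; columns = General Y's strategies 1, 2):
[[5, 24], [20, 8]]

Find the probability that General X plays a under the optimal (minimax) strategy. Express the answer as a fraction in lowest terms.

12/31

Row minima are 5 and 8, so General X's maximin is 8; column maxima are 20 and 24, so General Y's minimax is 20. These differ, so the equilibrium is in mixed strategies.
Let General X play a with probability p. General Y is indifferent when 5p + 20(1−p) = 24p + 8(1−p), giving p = 12/31.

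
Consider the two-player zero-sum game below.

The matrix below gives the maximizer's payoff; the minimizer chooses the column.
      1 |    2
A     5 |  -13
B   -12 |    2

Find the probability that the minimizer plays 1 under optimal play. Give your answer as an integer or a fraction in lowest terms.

Row minima are -13 and -12, so the maximizer's maximin is -12; column maxima are 5 and 2, so the minimizer's minimax is 2. These differ, so the equilibrium is in mixed strategies.
Let the minimizer play 1 with probability q. The maximizer is indifferent when 5q − 13(1−q) = −12q + 2(1−q), giving q = 15/32.

15/32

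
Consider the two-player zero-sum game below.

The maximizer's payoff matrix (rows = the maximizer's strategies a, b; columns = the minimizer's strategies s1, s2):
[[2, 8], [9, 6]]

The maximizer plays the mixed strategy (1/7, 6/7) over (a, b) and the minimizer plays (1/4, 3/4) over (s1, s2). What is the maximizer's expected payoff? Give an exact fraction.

47/7

Against (1/4, 3/4), each row's expected payoff is a: 13/2; b: 27/4.
Taking the (1/7, 6/7)-weighted average: (1/7)·(13/2) + (6/7)·(27/4) = 47/7.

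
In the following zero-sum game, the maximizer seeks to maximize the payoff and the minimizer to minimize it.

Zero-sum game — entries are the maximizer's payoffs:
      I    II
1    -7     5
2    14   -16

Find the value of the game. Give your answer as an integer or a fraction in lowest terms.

-1

Row minima are -7 and -16, so the maximizer's maximin is -7; column maxima are 14 and 5, so the minimizer's minimax is 5. These differ, so the equilibrium is in mixed strategies.
Let the maximizer play 1 with probability p. The minimizer is indifferent when −7p + 14(1−p) = 5p − 16(1−p), giving p = 5/7.
Let the minimizer play I with probability q. The maximizer is indifferent when −7q + 5(1−q) = 14q − 16(1−q), giving q = 1/2.
The value is -7·(1/2) + (5)·(1/2) = -1.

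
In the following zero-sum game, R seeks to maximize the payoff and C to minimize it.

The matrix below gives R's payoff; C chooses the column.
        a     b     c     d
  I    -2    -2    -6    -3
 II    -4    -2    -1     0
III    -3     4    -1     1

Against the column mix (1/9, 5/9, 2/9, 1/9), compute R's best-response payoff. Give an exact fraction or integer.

16/9

I: (-2)·(1/9) + (-2)·(5/9) + (-6)·(2/9) + (-3)·(1/9) = -3.
II: (-4)·(1/9) + (-2)·(5/9) + (-1)·(2/9) + (0)·(1/9) = -16/9.
III: (-3)·(1/9) + (4)·(5/9) + (-1)·(2/9) + (1)·(1/9) = 16/9.
The best pure response is III with expected payoff 16/9.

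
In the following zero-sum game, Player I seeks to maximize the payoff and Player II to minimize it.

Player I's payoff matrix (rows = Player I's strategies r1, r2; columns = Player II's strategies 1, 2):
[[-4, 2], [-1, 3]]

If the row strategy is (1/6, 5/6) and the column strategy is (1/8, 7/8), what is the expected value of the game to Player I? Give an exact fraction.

55/24

Against (1/8, 7/8), each row's expected payoff is r1: 5/4; r2: 5/2.
Taking the (1/6, 5/6)-weighted average: (1/6)·(5/4) + (5/6)·(5/2) = 55/24.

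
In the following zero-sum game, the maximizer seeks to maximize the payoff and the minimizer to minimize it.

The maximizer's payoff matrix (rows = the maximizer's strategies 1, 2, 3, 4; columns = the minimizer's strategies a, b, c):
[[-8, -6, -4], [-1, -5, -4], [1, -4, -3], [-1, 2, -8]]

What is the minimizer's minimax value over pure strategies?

-3

The worst case (largest entry) in each column is a: 1, b: 2, c: -3.
The best (smallest) of these is -3.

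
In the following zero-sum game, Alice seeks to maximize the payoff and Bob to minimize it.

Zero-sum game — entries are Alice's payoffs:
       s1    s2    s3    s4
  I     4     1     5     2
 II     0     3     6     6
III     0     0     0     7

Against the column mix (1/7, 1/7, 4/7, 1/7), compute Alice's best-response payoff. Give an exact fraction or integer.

I: (4)·(1/7) + (1)·(1/7) + (5)·(4/7) + (2)·(1/7) = 27/7.
II: (0)·(1/7) + (3)·(1/7) + (6)·(4/7) + (6)·(1/7) = 33/7.
III: (0)·(1/7) + (0)·(1/7) + (0)·(4/7) + (7)·(1/7) = 1.
The best pure response is II with expected payoff 33/7.

33/7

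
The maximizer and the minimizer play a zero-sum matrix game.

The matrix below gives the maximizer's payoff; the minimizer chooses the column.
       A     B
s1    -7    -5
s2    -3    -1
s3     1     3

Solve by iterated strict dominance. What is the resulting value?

1

Row s2 is strictly dominated by row s3 (1>-3, 3>-1); eliminate s2.
Column B is strictly dominated by A for the minimizer (-7<-5, 1<3); eliminate B.
Row s1 is strictly dominated by row s3 (1>-7); eliminate s1.
Only (s3, A) remains, with payoff 1.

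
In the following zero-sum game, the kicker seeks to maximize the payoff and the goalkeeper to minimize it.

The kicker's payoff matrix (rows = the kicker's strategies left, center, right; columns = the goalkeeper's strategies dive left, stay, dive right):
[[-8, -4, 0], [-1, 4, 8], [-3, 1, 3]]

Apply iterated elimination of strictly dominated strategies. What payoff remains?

-1

Column stay is strictly dominated by dive left for the goalkeeper (-8<-4, -1<4, -3<1); eliminate stay.
Column dive right is strictly dominated by dive left for the goalkeeper (-8<0, -1<8, -3<3); eliminate dive right.
Row right is strictly dominated by row center (-1>-3); eliminate right.
Row left is strictly dominated by row center (-1>-8); eliminate left.
Only (center, dive left) remains, with payoff -1.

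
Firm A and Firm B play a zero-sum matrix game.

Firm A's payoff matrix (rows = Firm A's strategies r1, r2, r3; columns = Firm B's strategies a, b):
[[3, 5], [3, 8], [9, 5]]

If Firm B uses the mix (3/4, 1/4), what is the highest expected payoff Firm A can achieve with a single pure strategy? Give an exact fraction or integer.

r1: (3)·(3/4) + (5)·(1/4) = 7/2.
r2: (3)·(3/4) + (8)·(1/4) = 17/4.
r3: (9)·(3/4) + (5)·(1/4) = 8.
The best pure response is r3 with expected payoff 8.

8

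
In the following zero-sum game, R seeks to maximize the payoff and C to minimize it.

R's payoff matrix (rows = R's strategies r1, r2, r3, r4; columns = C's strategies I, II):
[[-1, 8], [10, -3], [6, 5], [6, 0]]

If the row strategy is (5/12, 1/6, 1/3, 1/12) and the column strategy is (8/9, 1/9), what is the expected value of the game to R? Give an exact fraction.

Against (8/9, 1/9), each row's expected payoff is r1: 0; r2: 77/9; r3: 53/9; r4: 16/3.
Taking the (5/12, 1/6, 1/3, 1/12)-weighted average: (5/12)·(0) + (1/6)·(77/9) + (1/3)·(53/9) + (1/12)·(16/3) = 23/6.

23/6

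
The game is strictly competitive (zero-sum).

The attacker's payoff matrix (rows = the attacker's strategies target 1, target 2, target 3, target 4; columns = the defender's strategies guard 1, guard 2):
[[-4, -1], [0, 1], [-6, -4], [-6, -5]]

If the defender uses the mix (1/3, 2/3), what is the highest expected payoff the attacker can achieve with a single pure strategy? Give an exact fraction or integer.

target 1: (-4)·(1/3) + (-1)·(2/3) = -2.
target 2: (0)·(1/3) + (1)·(2/3) = 2/3.
target 3: (-6)·(1/3) + (-4)·(2/3) = -14/3.
target 4: (-6)·(1/3) + (-5)·(2/3) = -16/3.
The best pure response is target 2 with expected payoff 2/3.

2/3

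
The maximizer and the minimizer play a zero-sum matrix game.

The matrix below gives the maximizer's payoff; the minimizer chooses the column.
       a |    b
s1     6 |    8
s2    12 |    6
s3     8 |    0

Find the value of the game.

Row s3 is strictly dominated by row s2, so the maximizer never plays it.
The remaining 2×2 game on (s1, s2) × (a, b) has no saddle point. Let the maximizer play s1 with probability p; indifference gives 6p + 12(1−p) = 8p + 6(1−p), so p = 3/4.
Similarly the minimizer's optimal q on a is 1/4, and the value is 6·(1/4) + (8)·(3/4) = 15/2.

15/2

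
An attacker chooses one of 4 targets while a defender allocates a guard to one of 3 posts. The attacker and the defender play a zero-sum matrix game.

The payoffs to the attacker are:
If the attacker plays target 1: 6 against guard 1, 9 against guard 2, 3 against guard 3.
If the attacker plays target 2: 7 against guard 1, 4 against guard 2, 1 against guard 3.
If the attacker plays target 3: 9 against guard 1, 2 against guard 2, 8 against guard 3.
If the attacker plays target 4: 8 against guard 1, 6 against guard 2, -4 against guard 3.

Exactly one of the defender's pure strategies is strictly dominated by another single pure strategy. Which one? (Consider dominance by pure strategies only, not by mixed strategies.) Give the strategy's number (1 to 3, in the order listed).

1

The defender prefers columns that give the attacker less. Compare guard 1 with guard 3: 3 < 6, 1 < 7, 8 < 9, -4 < 8.
So guard 3 strictly dominates guard 1 for the defender; guard 1 is strictly dominated.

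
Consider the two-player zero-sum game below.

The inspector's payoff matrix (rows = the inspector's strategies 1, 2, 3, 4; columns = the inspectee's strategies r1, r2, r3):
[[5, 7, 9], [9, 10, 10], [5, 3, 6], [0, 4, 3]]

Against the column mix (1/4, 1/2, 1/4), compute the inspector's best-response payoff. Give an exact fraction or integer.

1: (5)·(1/4) + (7)·(1/2) + (9)·(1/4) = 7.
2: (9)·(1/4) + (10)·(1/2) + (10)·(1/4) = 39/4.
3: (5)·(1/4) + (3)·(1/2) + (6)·(1/4) = 17/4.
4: (0)·(1/4) + (4)·(1/2) + (3)·(1/4) = 11/4.
The best pure response is 2 with expected payoff 39/4.

39/4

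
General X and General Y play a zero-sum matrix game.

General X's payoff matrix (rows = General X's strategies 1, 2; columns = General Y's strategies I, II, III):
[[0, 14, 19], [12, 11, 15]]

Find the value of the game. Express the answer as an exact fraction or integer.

56/5

Column III is strictly dominated by II for General Y (it gives General X more in every row).
The remaining 2×2 game on (1, 2) × (I, II) has no saddle point. Let General X play 1 with probability p; indifference gives 12(1−p) = 14p + 11(1−p), so p = 1/15.
Similarly General Y's optimal q on I is 1/5, and the value is 0·(1/5) + (14)·(4/5) = 56/5.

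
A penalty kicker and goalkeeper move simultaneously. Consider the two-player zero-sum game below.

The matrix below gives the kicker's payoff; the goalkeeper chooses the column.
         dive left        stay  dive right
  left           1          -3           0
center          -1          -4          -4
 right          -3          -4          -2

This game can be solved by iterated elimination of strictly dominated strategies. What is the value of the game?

-3

Column dive left is strictly dominated by stay for the goalkeeper (-3<1, -4<-1, -4<-3); eliminate dive left.
Row right is strictly dominated by row left (-3>-4, 0>-2); eliminate right.
Row center is strictly dominated by row left (-3>-4, 0>-4); eliminate center.
Column dive right is strictly dominated by stay for the goalkeeper (-3<0); eliminate dive right.
Only (left, stay) remains, with payoff -3.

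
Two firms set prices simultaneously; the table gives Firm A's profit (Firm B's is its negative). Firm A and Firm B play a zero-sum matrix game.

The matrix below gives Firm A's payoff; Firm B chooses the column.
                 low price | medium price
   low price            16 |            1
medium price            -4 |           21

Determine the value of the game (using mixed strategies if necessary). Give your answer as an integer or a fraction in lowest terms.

17/2

Row minima are 1 and -4, so Firm A's maximin is 1; column maxima are 16 and 21, so Firm B's minimax is 16. These differ, so the equilibrium is in mixed strategies.
Let Firm A play low price with probability p. Firm B is indifferent when 16p − 4(1−p) = p + 21(1−p), giving p = 5/8.
Let Firm B play low price with probability q. Firm A is indifferent when 16q + (1−q) = −4q + 21(1−q), giving q = 1/2.
The value is 16·(1/2) + (1)·(1/2) = 17/2.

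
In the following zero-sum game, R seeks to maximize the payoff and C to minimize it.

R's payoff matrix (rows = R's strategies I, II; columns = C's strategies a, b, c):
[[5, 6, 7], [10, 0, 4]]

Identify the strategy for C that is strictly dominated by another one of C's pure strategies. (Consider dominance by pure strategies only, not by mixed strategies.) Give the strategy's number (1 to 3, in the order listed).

C prefers columns that give R less. Compare c with b: 6 < 7, 0 < 4.
So b strictly dominates c for C; c is strictly dominated.

3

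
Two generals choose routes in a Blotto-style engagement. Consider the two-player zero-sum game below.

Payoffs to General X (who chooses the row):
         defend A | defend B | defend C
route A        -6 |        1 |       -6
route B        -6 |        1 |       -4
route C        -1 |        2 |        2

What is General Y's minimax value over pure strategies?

-1

The worst case (largest entry) in each column is defend A: -1, defend B: 2, defend C: 2.
The best (smallest) of these is -1.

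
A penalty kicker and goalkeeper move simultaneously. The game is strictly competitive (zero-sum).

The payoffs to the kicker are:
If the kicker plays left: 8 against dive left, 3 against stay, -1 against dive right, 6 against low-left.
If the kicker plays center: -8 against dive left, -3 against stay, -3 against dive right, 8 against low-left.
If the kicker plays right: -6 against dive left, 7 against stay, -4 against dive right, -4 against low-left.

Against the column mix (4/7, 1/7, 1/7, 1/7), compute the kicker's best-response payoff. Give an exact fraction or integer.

40/7

left: (8)·(4/7) + (3)·(1/7) + (-1)·(1/7) + (6)·(1/7) = 40/7.
center: (-8)·(4/7) + (-3)·(1/7) + (-3)·(1/7) + (8)·(1/7) = -30/7.
right: (-6)·(4/7) + (7)·(1/7) + (-4)·(1/7) + (-4)·(1/7) = -25/7.
The best pure response is left with expected payoff 40/7.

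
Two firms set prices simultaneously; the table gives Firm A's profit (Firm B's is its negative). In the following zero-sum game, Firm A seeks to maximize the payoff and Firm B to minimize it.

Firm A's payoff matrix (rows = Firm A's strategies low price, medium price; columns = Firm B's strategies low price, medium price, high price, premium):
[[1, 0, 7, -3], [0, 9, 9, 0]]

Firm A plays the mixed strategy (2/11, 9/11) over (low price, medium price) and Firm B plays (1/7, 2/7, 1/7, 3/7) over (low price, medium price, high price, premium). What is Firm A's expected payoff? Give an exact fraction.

Against (1/7, 2/7, 1/7, 3/7), each row's expected payoff is low price: -1/7; medium price: 27/7.
Taking the (2/11, 9/11)-weighted average: (2/11)·(-1/7) + (9/11)·(27/7) = 241/77.

241/77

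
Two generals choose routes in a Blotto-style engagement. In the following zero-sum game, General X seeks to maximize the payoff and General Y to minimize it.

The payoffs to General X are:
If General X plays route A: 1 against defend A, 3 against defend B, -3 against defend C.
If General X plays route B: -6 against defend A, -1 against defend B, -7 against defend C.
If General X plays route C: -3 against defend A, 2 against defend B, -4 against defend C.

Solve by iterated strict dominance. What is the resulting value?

-3

Column defend A is strictly dominated by defend C for General Y (-3<1, -7<-6, -4<-3); eliminate defend A.
Row route C is strictly dominated by row route A (3>2, -3>-4); eliminate route C.
Column defend B is strictly dominated by defend C for General Y (-3<3, -7<-1); eliminate defend B.
Row route B is strictly dominated by row route A (-3>-7); eliminate route B.
Only (route A, defend C) remains, with payoff -3.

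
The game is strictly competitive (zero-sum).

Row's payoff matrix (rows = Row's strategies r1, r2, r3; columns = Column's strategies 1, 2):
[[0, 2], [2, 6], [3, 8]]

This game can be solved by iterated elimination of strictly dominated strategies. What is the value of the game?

3

Column 2 is strictly dominated by 1 for Column (0<2, 2<6, 3<8); eliminate 2.
Row r1 is strictly dominated by row r2 (2>0); eliminate r1.
Row r2 is strictly dominated by row r3 (3>2); eliminate r2.
Only (r3, 1) remains, with payoff 3.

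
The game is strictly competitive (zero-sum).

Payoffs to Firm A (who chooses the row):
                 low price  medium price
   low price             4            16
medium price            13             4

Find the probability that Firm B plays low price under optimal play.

Row minima are 4 and 4, so Firm A's maximin is 4; column maxima are 13 and 16, so Firm B's minimax is 13. These differ, so the equilibrium is in mixed strategies.
Let Firm B play low price with probability q. Firm A is indifferent when 4q + 16(1−q) = 13q + 4(1−q), giving q = 4/7.

4/7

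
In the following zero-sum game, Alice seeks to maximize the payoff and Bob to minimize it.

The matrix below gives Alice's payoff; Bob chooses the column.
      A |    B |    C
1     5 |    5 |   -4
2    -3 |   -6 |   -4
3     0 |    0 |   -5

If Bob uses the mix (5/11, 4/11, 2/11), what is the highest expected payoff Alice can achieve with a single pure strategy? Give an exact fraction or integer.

1: (5)·(5/11) + (5)·(4/11) + (-4)·(2/11) = 37/11.
2: (-3)·(5/11) + (-6)·(4/11) + (-4)·(2/11) = -47/11.
3: (0)·(5/11) + (0)·(4/11) + (-5)·(2/11) = -10/11.
The best pure response is 1 with expected payoff 37/11.

37/11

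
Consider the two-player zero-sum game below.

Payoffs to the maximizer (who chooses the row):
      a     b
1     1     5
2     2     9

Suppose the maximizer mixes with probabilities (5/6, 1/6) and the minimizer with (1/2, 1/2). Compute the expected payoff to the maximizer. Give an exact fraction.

Against (1/2, 1/2), each row's expected payoff is 1: 3; 2: 11/2.
Taking the (5/6, 1/6)-weighted average: (5/6)·(3) + (1/6)·(11/2) = 41/12.

41/12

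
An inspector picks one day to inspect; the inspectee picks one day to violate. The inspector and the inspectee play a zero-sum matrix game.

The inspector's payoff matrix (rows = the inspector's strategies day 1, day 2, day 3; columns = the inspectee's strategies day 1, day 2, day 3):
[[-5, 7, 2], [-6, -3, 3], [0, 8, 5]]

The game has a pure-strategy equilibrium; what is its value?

0

Row minima: -5, -6, 0 → the inspector's maximin is 0.
Column maxima: 0, 8, 5 → the inspectee's minimax is 0.
They coincide at (day 3, day 1), so the value is 0.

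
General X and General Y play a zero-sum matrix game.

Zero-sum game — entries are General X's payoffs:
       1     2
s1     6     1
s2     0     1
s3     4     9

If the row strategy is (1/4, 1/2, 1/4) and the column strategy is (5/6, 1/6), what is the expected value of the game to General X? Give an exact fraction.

31/12

Against (5/6, 1/6), each row's expected payoff is s1: 31/6; s2: 1/6; s3: 29/6.
Taking the (1/4, 1/2, 1/4)-weighted average: (1/4)·(31/6) + (1/2)·(1/6) + (1/4)·(29/6) = 31/12.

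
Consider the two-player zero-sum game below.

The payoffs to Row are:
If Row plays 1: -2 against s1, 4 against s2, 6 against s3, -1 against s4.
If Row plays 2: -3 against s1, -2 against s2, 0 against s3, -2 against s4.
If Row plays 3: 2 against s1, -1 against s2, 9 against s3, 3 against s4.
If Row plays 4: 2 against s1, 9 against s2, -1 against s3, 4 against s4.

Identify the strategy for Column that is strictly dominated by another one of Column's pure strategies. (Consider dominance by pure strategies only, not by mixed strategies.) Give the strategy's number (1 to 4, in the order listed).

4

Column prefers columns that give Row less. Compare s4 with s1: -2 < -1, -3 < -2, 2 < 3, 2 < 4.
So s1 strictly dominates s4 for Column; s4 is strictly dominated.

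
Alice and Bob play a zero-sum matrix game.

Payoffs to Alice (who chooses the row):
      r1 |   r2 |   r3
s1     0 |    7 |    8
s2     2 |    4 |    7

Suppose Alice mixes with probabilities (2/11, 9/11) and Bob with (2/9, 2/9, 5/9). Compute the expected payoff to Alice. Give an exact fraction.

59/11

Against (2/9, 2/9, 5/9), each row's expected payoff is s1: 6; s2: 47/9.
Taking the (2/11, 9/11)-weighted average: (2/11)·(6) + (9/11)·(47/9) = 59/11.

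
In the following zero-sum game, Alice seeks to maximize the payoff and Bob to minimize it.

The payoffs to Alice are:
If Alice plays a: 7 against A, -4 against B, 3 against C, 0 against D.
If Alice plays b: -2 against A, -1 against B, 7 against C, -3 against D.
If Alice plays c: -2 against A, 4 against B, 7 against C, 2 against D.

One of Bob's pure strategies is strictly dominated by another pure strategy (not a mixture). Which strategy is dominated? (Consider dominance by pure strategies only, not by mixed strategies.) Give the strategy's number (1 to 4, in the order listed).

Bob prefers columns that give Alice less. Compare C with B: -4 < 3, -1 < 7, 4 < 7.
So B strictly dominates C for Bob; C is strictly dominated.

3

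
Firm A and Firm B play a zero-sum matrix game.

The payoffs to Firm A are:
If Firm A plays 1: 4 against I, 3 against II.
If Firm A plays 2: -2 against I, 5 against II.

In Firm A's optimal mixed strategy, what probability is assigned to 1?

Row minima are 3 and -2, so Firm A's maximin is 3; column maxima are 4 and 5, so Firm B's minimax is 4. These differ, so the equilibrium is in mixed strategies.
Let Firm A play 1 with probability p. Firm B is indifferent when 4p − 2(1−p) = 3p + 5(1−p), giving p = 7/8.

7/8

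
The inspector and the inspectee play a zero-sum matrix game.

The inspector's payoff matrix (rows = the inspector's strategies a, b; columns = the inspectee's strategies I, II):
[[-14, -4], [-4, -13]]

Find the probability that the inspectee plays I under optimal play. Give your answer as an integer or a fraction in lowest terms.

9/19

Row minima are -14 and -13, so the inspector's maximin is -13; column maxima are -4 and -4, so the inspectee's minimax is -4. These differ, so the equilibrium is in mixed strategies.
Let the inspectee play I with probability q. The inspector is indifferent when −14q − 4(1−q) = −4q − 13(1−q), giving q = 9/19.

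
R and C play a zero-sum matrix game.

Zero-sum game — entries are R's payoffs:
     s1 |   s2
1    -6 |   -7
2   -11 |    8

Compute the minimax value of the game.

Row minima are -7 and -11, so R's maximin is -7; column maxima are -6 and 8, so C's minimax is -6. These differ, so the equilibrium is in mixed strategies.
Let R play 1 with probability p. C is indifferent when −6p − 11(1−p) = −7p + 8(1−p), giving p = 19/20.
Let C play s1 with probability q. R is indifferent when −6q − 7(1−q) = −11q + 8(1−q), giving q = 3/4.
The value is -6·(3/4) + (-7)·(1/4) = -25/4.

-25/4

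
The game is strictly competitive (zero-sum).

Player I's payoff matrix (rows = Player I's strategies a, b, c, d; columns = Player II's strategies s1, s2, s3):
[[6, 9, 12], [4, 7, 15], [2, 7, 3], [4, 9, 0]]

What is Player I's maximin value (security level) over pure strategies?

6

The worst-case payoff for each row is a: 6, b: 4, c: 2, d: 0.
The best of these is 6.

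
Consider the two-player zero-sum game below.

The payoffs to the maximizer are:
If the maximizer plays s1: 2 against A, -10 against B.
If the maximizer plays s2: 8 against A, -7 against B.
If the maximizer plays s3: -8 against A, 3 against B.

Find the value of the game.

-16/13

Row s1 is strictly dominated by row s2, so the maximizer never plays it.
The remaining 2×2 game on (s2, s3) × (A, B) has no saddle point. Let the maximizer play s2 with probability p; indifference gives 8p − 8(1−p) = −7p + 3(1−p), so p = 11/26.
Similarly the minimizer's optimal q on A is 5/13, and the value is 8·(5/13) + (-7)·(8/13) = -16/13.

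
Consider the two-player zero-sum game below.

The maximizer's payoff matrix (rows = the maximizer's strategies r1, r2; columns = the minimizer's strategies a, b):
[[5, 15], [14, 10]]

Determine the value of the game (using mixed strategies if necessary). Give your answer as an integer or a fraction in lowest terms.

80/7

Row minima are 5 and 10, so the maximizer's maximin is 10; column maxima are 14 and 15, so the minimizer's minimax is 14. These differ, so the equilibrium is in mixed strategies.
Let the maximizer play r1 with probability p. The minimizer is indifferent when 5p + 14(1−p) = 15p + 10(1−p), giving p = 2/7.
Let the minimizer play a with probability q. The maximizer is indifferent when 5q + 15(1−q) = 14q + 10(1−q), giving q = 5/14.
The value is 5·(5/14) + (15)·(9/14) = 80/7.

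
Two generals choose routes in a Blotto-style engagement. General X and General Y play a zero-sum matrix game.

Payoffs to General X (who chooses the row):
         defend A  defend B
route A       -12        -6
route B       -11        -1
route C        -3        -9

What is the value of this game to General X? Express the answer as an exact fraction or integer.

-6

Row route A is strictly dominated by row route B, so General X never plays it.
The remaining 2×2 game on (route B, route C) × (defend A, defend B) has no saddle point. Let General X play route B with probability p; indifference gives −11p − 3(1−p) = −p − 9(1−p), so p = 3/8.
Similarly General Y's optimal q on defend A is 1/2, and the value is -11·(1/2) + (-1)·(1/2) = -6.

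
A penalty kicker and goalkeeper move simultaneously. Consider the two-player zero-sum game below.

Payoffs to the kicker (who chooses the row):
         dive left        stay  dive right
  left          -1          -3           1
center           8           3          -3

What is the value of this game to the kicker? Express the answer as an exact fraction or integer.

-3/5

Column dive left is strictly dominated by stay for the goalkeeper (it gives the kicker more in every row).
The remaining 2×2 game on (left, center) × (stay, dive right) has no saddle point. Let the kicker play left with probability p; indifference gives −3p + 3(1−p) = p − 3(1−p), so p = 3/5.
Similarly the goalkeeper's optimal q on stay is 2/5, and the value is -3·(2/5) + (1)·(3/5) = -3/5.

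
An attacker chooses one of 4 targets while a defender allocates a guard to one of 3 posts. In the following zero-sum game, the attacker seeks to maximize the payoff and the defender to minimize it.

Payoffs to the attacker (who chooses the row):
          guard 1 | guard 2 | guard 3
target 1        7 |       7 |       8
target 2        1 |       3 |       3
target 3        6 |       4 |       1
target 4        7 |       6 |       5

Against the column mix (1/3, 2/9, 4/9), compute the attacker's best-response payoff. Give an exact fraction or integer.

67/9

target 1: (7)·(1/3) + (7)·(2/9) + (8)·(4/9) = 67/9.
target 2: (1)·(1/3) + (3)·(2/9) + (3)·(4/9) = 7/3.
target 3: (6)·(1/3) + (4)·(2/9) + (1)·(4/9) = 10/3.
target 4: (7)·(1/3) + (6)·(2/9) + (5)·(4/9) = 53/9.
The best pure response is target 1 with expected payoff 67/9.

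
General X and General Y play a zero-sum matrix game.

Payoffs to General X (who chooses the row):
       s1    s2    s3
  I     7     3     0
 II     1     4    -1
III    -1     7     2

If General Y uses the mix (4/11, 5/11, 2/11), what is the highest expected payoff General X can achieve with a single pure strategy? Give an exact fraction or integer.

43/11

I: (7)·(4/11) + (3)·(5/11) + (0)·(2/11) = 43/11.
II: (1)·(4/11) + (4)·(5/11) + (-1)·(2/11) = 2.
III: (-1)·(4/11) + (7)·(5/11) + (2)·(2/11) = 35/11.
The best pure response is I with expected payoff 43/11.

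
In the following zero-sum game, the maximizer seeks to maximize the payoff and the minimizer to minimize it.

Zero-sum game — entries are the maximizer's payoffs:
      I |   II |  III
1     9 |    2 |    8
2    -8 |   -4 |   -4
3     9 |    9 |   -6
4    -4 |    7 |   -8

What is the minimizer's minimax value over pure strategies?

8

The worst case (largest entry) in each column is I: 9, II: 9, III: 8.
The best (smallest) of these is 8.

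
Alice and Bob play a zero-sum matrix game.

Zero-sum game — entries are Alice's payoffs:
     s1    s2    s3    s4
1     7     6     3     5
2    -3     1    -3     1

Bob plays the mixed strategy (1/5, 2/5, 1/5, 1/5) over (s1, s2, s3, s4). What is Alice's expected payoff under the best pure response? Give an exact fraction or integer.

27/5

1: (7)·(1/5) + (6)·(2/5) + (3)·(1/5) + (5)·(1/5) = 27/5.
2: (-3)·(1/5) + (1)·(2/5) + (-3)·(1/5) + (1)·(1/5) = -3/5.
The best pure response is 1 with expected payoff 27/5.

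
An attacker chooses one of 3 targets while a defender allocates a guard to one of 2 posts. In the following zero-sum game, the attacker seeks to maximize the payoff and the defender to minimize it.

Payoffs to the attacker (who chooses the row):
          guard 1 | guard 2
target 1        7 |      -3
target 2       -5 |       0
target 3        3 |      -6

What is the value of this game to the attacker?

-1

Row target 3 is strictly dominated by row target 1, so the attacker never plays it.
The remaining 2×2 game on (target 1, target 2) × (guard 1, guard 2) has no saddle point. Let the attacker play target 1 with probability p; indifference gives 7p − 5(1−p) = −3p, so p = 1/3.
Similarly the defender's optimal q on guard 1 is 1/5, and the value is 7·(1/5) + (-3)·(4/5) = -1.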